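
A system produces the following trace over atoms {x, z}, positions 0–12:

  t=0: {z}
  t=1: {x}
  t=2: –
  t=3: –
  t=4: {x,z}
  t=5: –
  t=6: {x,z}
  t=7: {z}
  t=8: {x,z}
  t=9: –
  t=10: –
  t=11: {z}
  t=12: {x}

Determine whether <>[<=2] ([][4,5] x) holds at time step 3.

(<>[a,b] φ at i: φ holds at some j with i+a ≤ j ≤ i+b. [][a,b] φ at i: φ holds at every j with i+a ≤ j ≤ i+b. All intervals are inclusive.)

Check [][4,5] x at each j in [3,5]:
  j=3: fails at 7
  j=4: fails at 9
  j=5: fails at 9
No position in the window satisfies it → formula fails.

Does not hold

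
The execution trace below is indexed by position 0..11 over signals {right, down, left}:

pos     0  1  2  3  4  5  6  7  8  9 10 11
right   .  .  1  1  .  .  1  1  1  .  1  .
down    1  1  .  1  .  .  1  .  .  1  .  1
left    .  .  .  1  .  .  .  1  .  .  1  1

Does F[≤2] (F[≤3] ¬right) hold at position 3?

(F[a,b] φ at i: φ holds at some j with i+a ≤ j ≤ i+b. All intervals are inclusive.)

Holds

Check F[≤3] ¬right at each j in [3,5]:
  j=3: holds (witness at 4)
  j=4: holds (witness at 4)
  j=5: holds (witness at 5)
Found at j=3 → formula holds.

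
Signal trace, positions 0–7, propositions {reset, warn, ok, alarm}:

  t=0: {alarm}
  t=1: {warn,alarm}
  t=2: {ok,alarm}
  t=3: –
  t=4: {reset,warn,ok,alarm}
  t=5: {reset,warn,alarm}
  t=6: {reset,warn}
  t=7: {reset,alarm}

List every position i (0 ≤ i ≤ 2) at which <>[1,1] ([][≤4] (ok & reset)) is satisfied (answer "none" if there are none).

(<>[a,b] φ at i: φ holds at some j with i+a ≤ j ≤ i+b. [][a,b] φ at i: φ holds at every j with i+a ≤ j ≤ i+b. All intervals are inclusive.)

none

Evaluate at each i in [0,2]:
  i=0: ✗ (none in [1,1])
  i=1: ✗ (none in [2,2])
  i=2: ✗ (none in [3,3])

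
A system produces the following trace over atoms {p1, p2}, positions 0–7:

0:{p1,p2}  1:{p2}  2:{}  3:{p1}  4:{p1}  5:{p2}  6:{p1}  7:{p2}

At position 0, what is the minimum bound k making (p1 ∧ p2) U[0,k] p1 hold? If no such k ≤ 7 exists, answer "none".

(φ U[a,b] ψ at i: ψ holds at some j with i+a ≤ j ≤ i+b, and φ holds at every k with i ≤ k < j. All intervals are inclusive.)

0

Need earliest j ≥ 0 with p1, and (p1 ∧ p2) at every k in [0,j-1].
  j=0: rhs holds (empty prefix). k = 0.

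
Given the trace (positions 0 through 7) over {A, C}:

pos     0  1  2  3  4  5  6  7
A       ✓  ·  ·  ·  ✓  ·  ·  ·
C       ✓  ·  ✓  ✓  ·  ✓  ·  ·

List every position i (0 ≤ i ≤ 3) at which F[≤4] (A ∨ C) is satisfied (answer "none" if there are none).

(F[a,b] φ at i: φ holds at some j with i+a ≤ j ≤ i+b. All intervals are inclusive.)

0, 1, 2, 3

Evaluate at each i in [0,3]:
  i=0: ✓ (witness j=0)
  i=1: ✓ (witness j=2)
  i=2: ✓ (witness j=2)
  i=3: ✓ (witness j=3)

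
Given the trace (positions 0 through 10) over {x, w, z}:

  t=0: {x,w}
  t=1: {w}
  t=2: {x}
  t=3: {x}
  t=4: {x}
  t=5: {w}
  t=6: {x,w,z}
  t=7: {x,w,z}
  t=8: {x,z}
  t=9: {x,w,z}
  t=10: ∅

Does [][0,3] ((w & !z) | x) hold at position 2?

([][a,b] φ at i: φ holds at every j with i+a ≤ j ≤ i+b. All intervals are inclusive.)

Holds

Check ((w & !z) | x) at every j in [2,5]:
  j=2: true
  j=3: true
  j=4: true
  j=5: true
All positions satisfy it → formula holds.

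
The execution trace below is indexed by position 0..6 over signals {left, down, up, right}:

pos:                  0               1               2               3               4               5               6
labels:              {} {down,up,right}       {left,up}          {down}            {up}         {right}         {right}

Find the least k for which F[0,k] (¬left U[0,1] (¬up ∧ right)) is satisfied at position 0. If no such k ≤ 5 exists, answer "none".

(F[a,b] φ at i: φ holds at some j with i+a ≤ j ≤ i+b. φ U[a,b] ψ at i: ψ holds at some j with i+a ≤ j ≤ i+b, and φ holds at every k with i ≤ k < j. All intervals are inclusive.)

4

Scan j = 0,1,… for (¬left U[0,1] (¬up ∧ right)):
  j=0: fails
  j=1: fails
  j=2: fails
  j=3: fails
  j=4: holds
First hit at j=4, so smallest k = 4-0 = 4.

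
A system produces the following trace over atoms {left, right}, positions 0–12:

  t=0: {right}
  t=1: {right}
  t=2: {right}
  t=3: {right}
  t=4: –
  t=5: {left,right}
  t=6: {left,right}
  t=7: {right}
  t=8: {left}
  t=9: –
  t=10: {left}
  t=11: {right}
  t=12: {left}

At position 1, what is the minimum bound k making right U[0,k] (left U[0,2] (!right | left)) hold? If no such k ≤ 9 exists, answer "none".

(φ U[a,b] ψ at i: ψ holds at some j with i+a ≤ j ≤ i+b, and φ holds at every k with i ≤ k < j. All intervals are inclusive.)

Need earliest j ≥ 1 with (left U[0,2] (!right | left)), and right at every k in [1,j-1].
  j=1: rhs fails.
  j=2: rhs fails.
  j=3: rhs fails.
  j=4: rhs holds; lhs holds on [1,3]. k = 3.

3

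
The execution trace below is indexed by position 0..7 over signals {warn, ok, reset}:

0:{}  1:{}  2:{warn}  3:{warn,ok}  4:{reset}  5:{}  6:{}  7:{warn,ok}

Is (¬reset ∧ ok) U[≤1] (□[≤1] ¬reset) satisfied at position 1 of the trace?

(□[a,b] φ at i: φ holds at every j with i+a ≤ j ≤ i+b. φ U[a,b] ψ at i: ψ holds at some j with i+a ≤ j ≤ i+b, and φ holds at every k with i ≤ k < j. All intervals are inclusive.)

Holds

Need some j in [1,2] with □[≤1] ¬reset, and (¬reset ∧ ok) at every k in [1,j-1].
  j=1: □[≤1] ¬reset holds; no prefix to check → satisfied.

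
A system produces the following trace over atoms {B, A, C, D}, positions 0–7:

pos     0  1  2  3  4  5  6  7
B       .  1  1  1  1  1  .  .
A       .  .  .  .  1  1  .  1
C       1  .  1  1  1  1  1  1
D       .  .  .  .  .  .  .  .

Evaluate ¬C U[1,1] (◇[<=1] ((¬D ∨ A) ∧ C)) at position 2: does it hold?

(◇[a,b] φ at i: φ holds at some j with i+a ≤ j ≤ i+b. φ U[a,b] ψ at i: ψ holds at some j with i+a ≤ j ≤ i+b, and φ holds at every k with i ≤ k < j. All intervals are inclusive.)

Need some j in [3,3] with ◇[<=1] ((¬D ∨ A) ∧ C), and ¬C at every k in [2,j-1].
  j=3: ◇[<=1] ((¬D ∨ A) ∧ C) holds, but ¬C fails at k=2 → not this j.
No j in the window works → until fails.

No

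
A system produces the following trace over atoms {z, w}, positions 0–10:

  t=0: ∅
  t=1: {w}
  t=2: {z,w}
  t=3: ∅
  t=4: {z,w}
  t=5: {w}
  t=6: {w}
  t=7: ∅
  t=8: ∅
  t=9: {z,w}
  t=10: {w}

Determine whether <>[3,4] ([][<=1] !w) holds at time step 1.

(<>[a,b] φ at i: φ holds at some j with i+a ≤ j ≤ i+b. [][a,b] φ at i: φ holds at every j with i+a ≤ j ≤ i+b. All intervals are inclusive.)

Check [][<=1] !w at each j in [4,5]:
  j=4: fails at 4
  j=5: fails at 5
No position in the window satisfies it → formula fails.

No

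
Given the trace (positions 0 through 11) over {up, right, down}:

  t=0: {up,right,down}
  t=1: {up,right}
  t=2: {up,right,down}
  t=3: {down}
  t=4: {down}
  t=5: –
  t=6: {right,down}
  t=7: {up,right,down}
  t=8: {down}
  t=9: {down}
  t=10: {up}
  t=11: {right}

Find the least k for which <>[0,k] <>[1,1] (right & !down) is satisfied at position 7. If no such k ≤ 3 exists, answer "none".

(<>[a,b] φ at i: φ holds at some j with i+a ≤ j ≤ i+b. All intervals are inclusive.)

3

Scan j = 7,8,… for <>[1,1] (right & !down):
  j=7: fails
  j=8: fails
  j=9: fails
  j=10: holds
First hit at j=10, so smallest k = 10-7 = 3.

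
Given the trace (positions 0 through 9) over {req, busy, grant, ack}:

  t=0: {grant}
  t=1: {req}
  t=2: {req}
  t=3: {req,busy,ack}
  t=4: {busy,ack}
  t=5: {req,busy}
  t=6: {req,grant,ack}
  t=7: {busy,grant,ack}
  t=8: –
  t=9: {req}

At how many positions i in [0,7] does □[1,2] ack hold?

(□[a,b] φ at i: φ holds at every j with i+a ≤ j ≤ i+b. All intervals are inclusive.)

Evaluate at each i in [0,7]:
  i=0: ✗ (fails at j=1)
  i=1: ✗ (fails at j=2)
  i=2: ✓ (all of [3,4])
  i=3: ✗ (fails at j=5)
  i=4: ✗ (fails at j=5)
  i=5: ✓ (all of [6,7])
  i=6: ✗ (fails at j=8)
  i=7: ✗ (fails at j=8)
Positions where it holds: {2, 5} → 2.

2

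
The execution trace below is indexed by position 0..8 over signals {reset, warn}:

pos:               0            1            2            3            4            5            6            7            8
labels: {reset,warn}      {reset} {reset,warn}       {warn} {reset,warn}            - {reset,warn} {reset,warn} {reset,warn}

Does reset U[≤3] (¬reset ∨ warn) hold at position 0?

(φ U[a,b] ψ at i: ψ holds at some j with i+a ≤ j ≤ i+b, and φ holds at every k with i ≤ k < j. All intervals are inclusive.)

Need some j in [0,3] with (¬reset ∨ warn), and reset at every k in [0,j-1].
  j=0: (¬reset ∨ warn) holds; no prefix to check → satisfied.

True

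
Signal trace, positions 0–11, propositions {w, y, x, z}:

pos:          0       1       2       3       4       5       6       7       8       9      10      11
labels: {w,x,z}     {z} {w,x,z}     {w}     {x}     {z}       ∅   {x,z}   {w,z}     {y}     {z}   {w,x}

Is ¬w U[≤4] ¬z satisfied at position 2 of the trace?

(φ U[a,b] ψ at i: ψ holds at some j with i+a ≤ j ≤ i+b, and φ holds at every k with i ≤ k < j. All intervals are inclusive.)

Does not hold

Need some j in [2,6] with ¬z, and ¬w at every k in [2,j-1].
  j=2: ¬z false.
  j=3: ¬z holds, but ¬w fails at k=2 → not this j.
  j=4: ¬z holds, but ¬w fails at k=2 → not this j.
  j=5: ¬z false.
  j=6: ¬z holds, but ¬w fails at k=2 → not this j.
No j in the window works → until fails.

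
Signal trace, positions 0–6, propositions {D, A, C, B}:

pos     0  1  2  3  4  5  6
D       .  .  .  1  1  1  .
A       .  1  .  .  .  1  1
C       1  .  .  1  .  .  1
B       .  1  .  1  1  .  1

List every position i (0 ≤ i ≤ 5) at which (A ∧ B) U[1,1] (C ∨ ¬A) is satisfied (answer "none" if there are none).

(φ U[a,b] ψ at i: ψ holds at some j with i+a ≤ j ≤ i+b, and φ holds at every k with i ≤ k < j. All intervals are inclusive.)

Evaluate at each i in [0,5]:
  i=0: ✗ (no rhs in [1,1])
  i=1: ✓ (rhs at j=2; lhs holds on [1,1])
  i=2: ✗ (lhs fails at k=2 before rhs at j=3)
  i=3: ✗ (lhs fails at k=3 before rhs at j=4)
  i=4: ✗ (no rhs in [5,5])
  i=5: ✗ (lhs fails at k=5 before rhs at j=6)

1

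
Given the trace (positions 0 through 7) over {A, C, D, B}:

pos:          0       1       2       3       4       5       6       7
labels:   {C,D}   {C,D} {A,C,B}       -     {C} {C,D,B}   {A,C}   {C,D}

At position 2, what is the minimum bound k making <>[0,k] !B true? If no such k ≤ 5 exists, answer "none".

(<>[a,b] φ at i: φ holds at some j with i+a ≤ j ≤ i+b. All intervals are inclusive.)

1

Scan j = 2,3,… for !B:
  j=2: fails
  j=3: holds
First hit at j=3, so smallest k = 3-2 = 1.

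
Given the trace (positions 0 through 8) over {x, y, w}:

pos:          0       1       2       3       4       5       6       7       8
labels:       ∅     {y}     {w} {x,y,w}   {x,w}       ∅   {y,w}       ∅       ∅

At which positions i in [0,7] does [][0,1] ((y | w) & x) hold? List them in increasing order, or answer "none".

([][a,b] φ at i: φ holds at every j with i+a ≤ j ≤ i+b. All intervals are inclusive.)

3

Evaluate at each i in [0,7]:
  i=0: ✗ (fails at j=0)
  i=1: ✗ (fails at j=1)
  i=2: ✗ (fails at j=2)
  i=3: ✓ (all of [3,4])
  i=4: ✗ (fails at j=5)
  i=5: ✗ (fails at j=5)
  i=6: ✗ (fails at j=6)
  i=7: ✗ (fails at j=7)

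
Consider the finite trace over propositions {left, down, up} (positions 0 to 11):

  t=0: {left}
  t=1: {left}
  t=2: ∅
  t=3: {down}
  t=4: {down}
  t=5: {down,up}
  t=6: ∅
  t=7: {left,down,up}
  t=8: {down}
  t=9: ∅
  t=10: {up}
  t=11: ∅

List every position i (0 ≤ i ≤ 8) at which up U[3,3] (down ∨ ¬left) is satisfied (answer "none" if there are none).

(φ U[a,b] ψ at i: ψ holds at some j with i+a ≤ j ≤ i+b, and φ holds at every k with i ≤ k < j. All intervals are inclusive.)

Evaluate at each i in [0,8]:
  i=0: ✗ (lhs fails at k=0 before rhs at j=3)
  i=1: ✗ (lhs fails at k=1 before rhs at j=4)
  i=2: ✗ (lhs fails at k=2 before rhs at j=5)
  i=3: ✗ (lhs fails at k=3 before rhs at j=6)
  i=4: ✗ (lhs fails at k=4 before rhs at j=7)
  i=5: ✗ (lhs fails at k=6 before rhs at j=8)
  i=6: ✗ (lhs fails at k=6 before rhs at j=9)
  i=7: ✗ (lhs fails at k=8 before rhs at j=10)
  i=8: ✗ (lhs fails at k=8 before rhs at j=11)

none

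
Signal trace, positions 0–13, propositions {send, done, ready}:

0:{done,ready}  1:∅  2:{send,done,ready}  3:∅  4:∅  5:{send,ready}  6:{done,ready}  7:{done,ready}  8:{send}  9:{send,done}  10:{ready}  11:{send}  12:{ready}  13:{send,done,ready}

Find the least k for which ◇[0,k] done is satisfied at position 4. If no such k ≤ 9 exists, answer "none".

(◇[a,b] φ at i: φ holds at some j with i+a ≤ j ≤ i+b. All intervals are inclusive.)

2

Scan j = 4,5,… for done:
  j=4: fails
  j=5: fails
  j=6: holds
First hit at j=6, so smallest k = 6-4 = 2.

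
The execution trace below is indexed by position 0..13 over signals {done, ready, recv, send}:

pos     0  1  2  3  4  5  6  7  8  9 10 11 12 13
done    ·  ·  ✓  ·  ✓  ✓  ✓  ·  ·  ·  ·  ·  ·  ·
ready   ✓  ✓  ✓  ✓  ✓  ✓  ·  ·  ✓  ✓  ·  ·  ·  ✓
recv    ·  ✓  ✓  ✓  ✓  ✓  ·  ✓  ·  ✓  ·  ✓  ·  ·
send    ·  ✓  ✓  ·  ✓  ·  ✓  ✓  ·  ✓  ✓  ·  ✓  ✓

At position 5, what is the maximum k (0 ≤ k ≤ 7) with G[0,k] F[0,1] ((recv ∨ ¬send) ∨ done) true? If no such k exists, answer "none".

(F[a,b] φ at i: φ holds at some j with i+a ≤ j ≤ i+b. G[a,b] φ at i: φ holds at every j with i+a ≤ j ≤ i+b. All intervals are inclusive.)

F[0,1] ((recv ∨ ¬send) ∨ done) must hold from j=5 onward; find where it first fails.
  j=5: holds
  j=6: holds
  j=7: holds
  j=8: holds
  j=9: holds
  j=10: holds
  j=11: holds
  j=12: fails
Holds on [5,11], so largest k = 6.

6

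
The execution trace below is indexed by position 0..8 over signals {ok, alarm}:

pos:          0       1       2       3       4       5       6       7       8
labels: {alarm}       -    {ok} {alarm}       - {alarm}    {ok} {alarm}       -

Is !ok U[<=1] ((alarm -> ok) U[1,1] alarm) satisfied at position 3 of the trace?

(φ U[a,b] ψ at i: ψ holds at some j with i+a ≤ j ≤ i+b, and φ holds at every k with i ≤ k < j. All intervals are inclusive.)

Holds

Need some j in [3,4] with ((alarm -> ok) U[1,1] alarm), and !ok at every k in [3,j-1].
  j=3: ((alarm -> ok) U[1,1] alarm) — fails.
  j=4: ((alarm -> ok) U[1,1] alarm) holds; !ok holds at every k in [3,3] → satisfied.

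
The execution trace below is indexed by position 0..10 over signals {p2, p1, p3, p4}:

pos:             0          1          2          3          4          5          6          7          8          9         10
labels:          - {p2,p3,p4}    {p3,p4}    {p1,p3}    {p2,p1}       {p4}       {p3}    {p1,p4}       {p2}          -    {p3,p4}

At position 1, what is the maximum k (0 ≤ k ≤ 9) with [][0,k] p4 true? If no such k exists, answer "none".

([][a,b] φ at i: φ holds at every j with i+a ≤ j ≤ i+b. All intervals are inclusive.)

p4 must hold from j=1 onward; find where it first fails.
  j=1: holds
  j=2: holds
  j=3: fails
Holds on [1,2], so largest k = 1.

1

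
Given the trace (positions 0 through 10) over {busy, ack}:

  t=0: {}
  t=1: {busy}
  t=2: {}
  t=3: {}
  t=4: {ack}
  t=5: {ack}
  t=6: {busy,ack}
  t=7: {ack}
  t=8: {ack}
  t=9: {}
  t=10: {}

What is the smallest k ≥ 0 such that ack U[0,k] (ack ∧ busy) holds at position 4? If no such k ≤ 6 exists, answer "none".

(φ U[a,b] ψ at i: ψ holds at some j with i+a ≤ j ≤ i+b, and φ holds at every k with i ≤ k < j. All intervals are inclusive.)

2

Need earliest j ≥ 4 with (ack ∧ busy), and ack at every k in [4,j-1].
  j=4: rhs fails.
  j=5: rhs fails.
  j=6: rhs holds; lhs holds on [4,5]. k = 2.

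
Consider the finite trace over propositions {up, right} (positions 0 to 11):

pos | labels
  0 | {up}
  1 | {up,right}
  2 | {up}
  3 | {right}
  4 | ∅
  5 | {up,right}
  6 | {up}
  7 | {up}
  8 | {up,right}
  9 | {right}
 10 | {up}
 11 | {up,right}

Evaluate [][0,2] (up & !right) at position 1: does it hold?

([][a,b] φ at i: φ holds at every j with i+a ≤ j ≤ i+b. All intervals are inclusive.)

Check (up & !right) at every j in [1,3]:
  j=1: false
  j=2: true
  j=3: false
Fails at j=1 → formula fails.

No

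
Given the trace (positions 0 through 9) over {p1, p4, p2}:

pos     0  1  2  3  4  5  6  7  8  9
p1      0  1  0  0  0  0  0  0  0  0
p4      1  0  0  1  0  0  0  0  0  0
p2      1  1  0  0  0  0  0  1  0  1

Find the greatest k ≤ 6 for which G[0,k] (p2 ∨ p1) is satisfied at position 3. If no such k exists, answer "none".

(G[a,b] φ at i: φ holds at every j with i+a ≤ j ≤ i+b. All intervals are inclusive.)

(p2 ∨ p1) must hold from j=3 onward; find where it first fails.
  j=3: fails → no k works.

none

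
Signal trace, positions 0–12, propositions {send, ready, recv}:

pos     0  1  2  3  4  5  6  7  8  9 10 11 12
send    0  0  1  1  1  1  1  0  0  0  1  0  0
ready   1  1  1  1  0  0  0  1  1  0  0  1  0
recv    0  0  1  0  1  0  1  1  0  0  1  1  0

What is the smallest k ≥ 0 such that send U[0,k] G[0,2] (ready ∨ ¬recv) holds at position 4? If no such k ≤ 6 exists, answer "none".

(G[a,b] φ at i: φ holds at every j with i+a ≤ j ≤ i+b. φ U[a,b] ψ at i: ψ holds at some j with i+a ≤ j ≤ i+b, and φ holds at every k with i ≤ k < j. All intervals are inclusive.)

Need earliest j ≥ 4 with G[0,2] (ready ∨ ¬recv), and send at every k in [4,j-1].
  j=4: rhs fails.
  j=5: rhs fails.
  j=6: rhs fails.
  j=7: rhs holds; lhs holds on [4,6]. k = 3.

3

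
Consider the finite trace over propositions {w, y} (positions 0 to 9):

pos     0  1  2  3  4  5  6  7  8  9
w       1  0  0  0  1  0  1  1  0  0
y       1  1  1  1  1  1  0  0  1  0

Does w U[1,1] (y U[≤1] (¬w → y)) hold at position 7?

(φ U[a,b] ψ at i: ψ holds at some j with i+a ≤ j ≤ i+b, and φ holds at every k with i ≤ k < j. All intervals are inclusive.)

Holds

Need some j in [8,8] with (y U[≤1] (¬w → y)), and w at every k in [7,j-1].
  j=8: (y U[≤1] (¬w → y)) holds; w holds at every k in [7,7] → satisfied.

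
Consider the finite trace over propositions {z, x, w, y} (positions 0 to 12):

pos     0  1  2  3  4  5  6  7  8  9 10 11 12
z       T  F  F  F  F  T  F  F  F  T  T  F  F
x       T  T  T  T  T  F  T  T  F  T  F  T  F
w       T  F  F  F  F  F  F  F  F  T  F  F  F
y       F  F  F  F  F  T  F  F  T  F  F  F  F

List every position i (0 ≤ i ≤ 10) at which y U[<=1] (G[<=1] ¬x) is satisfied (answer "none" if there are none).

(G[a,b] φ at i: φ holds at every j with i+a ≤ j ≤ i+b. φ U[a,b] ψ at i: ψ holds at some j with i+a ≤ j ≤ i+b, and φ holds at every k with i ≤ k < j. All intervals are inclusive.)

none

Evaluate at each i in [0,10]:
  i=0: ✗ (no rhs in [0,1])
  i=1: ✗ (no rhs in [1,2])
  i=2: ✗ (no rhs in [2,3])
  i=3: ✗ (no rhs in [3,4])
  i=4: ✗ (no rhs in [4,5])
  i=5: ✗ (no rhs in [5,6])
  i=6: ✗ (no rhs in [6,7])
  i=7: ✗ (no rhs in [7,8])
  i=8: ✗ (no rhs in [8,9])
  i=9: ✗ (no rhs in [9,10])
  i=10: ✗ (no rhs in [10,11])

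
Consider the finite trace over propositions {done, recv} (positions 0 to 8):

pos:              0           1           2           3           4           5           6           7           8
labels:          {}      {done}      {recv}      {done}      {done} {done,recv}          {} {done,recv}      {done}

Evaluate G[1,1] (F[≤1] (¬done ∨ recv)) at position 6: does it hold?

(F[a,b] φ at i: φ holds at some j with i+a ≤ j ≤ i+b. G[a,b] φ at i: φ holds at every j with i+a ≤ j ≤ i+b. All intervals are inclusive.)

Yes

Check F[≤1] (¬done ∨ recv) at every j in [7,7]:
  j=7: holds (witness at 7)
All positions satisfy it → formula holds.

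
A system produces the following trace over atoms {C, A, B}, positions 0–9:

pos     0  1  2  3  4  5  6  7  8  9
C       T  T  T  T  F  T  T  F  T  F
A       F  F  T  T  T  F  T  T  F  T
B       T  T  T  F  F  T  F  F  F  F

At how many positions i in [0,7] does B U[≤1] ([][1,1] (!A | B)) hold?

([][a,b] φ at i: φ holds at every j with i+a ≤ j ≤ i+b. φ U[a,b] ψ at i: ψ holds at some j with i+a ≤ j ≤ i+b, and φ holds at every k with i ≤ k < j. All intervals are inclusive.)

Evaluate at each i in [0,7]:
  i=0: ✓ (rhs at j=0)
  i=1: ✓ (rhs at j=1)
  i=2: ✗ (no rhs in [2,3])
  i=3: ✗ (lhs fails at k=3 before rhs at j=4)
  i=4: ✓ (rhs at j=4)
  i=5: ✗ (no rhs in [5,6])
  i=6: ✗ (lhs fails at k=6 before rhs at j=7)
  i=7: ✓ (rhs at j=7)
Positions where it holds: {0, 1, 4, 7} → 4.

4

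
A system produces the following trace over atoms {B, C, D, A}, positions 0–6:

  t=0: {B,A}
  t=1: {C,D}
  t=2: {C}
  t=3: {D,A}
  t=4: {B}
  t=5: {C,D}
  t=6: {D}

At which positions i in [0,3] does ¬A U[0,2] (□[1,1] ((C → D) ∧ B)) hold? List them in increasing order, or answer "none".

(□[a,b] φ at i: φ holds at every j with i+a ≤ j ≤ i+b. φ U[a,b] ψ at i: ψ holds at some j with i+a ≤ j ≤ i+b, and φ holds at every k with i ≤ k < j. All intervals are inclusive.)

Evaluate at each i in [0,3]:
  i=0: ✗ (no rhs in [0,2])
  i=1: ✓ (rhs at j=3; lhs holds on [1,2])
  i=2: ✓ (rhs at j=3; lhs holds on [2,2])
  i=3: ✓ (rhs at j=3)

1, 2, 3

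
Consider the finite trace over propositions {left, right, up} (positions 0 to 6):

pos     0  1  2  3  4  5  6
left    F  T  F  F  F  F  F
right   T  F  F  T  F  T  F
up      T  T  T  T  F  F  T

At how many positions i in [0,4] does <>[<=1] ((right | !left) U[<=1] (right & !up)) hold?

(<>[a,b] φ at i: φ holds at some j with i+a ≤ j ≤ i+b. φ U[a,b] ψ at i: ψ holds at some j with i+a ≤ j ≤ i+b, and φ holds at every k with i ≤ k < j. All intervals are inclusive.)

2

Evaluate at each i in [0,4]:
  i=0: ✗ (none in [0,1])
  i=1: ✗ (none in [1,2])
  i=2: ✗ (none in [2,3])
  i=3: ✓ (witness j=4)
  i=4: ✓ (witness j=4)
Positions where it holds: {3, 4} → 2.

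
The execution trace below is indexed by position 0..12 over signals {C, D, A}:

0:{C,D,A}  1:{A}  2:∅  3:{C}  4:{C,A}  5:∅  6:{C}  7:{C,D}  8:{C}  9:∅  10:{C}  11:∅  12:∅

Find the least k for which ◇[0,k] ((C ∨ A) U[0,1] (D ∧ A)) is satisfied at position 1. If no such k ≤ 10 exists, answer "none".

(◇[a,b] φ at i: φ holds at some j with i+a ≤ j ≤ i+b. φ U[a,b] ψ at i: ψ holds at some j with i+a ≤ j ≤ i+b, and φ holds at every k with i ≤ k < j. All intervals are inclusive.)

none

Scan j = 1,2,… for ((C ∨ A) U[0,1] (D ∧ A)):
  j=1: fails
  j=2: fails
  j=3: fails
  j=4: fails
  j=5: fails
  j=6: fails
  j=7: fails
  j=8: fails
  j=9: fails
  j=10: fails
  j=11: fails
No j in [1,11] satisfies it → none.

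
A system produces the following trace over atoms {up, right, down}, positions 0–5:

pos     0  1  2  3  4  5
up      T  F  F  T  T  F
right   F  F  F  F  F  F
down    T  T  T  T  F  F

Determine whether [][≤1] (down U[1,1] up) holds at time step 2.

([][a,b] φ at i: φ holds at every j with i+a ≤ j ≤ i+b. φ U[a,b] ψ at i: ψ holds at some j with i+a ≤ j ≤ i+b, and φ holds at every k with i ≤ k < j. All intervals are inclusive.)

Check (down U[1,1] up) at every j in [2,3]:
  j=2: holds
  j=3: holds
All positions satisfy it → formula holds.

Yes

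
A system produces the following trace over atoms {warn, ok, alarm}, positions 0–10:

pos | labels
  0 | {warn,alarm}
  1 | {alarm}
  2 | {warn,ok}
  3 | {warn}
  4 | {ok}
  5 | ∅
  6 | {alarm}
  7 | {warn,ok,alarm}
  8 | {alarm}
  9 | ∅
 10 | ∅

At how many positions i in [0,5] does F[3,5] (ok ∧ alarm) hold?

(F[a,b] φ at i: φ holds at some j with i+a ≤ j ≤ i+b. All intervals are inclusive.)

3

Evaluate at each i in [0,5]:
  i=0: ✗ (none in [3,5])
  i=1: ✗ (none in [4,6])
  i=2: ✓ (witness j=7)
  i=3: ✓ (witness j=7)
  i=4: ✓ (witness j=7)
  i=5: ✗ (none in [8,10])
Positions where it holds: {2, 3, 4} → 3.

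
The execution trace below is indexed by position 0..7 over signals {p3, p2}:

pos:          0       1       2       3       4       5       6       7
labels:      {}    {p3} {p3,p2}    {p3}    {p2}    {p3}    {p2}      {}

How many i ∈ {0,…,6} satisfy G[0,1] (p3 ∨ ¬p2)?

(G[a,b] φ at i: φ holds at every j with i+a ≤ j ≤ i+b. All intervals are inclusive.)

Evaluate at each i in [0,6]:
  i=0: ✓ (all of [0,1])
  i=1: ✓ (all of [1,2])
  i=2: ✓ (all of [2,3])
  i=3: ✗ (fails at j=4)
  i=4: ✗ (fails at j=4)
  i=5: ✗ (fails at j=6)
  i=6: ✗ (fails at j=6)
Positions where it holds: {0, 1, 2} → 3.

3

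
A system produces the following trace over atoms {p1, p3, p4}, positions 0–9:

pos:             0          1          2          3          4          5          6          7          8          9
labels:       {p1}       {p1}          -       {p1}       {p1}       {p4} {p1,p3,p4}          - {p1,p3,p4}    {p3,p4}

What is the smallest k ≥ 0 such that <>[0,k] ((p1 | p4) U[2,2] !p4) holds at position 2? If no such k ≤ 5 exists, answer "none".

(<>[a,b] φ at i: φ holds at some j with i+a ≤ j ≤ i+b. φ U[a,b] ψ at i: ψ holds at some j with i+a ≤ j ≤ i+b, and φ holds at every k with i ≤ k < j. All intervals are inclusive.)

3

Scan j = 2,3,… for ((p1 | p4) U[2,2] !p4):
  j=2: fails
  j=3: fails
  j=4: fails
  j=5: holds
First hit at j=5, so smallest k = 5-2 = 3.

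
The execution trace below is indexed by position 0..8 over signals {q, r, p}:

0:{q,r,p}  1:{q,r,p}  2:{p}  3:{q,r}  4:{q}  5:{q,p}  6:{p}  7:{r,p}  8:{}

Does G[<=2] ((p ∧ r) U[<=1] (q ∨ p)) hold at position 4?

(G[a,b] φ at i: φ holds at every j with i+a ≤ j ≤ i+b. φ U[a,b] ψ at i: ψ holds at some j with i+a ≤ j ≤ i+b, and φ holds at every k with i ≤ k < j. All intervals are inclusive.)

Yes

Check ((p ∧ r) U[<=1] (q ∨ p)) at every j in [4,6]:
  j=4: holds
  j=5: holds
  j=6: holds
All positions satisfy it → formula holds.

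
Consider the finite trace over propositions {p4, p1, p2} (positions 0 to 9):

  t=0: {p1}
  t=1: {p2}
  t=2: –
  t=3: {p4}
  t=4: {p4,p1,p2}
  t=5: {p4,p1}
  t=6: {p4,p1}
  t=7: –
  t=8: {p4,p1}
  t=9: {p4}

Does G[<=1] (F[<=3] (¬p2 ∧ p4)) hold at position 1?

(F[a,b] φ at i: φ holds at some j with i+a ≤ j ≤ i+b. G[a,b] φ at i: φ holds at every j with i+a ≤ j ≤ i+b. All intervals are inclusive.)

Check F[<=3] (¬p2 ∧ p4) at every j in [1,2]:
  j=1: holds (witness at 3)
  j=2: holds (witness at 3)
All positions satisfy it → formula holds.

Yes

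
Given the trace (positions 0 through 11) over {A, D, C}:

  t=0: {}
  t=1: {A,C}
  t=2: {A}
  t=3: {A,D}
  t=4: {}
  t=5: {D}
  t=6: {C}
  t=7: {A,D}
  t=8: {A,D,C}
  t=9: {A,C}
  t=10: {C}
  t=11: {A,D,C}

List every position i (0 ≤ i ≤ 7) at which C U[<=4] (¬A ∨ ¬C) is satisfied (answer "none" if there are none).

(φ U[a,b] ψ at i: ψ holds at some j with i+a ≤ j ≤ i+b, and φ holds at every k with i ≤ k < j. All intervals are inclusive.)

Evaluate at each i in [0,7]:
  i=0: ✓ (rhs at j=0)
  i=1: ✓ (rhs at j=2; lhs holds on [1,1])
  i=2: ✓ (rhs at j=2)
  i=3: ✓ (rhs at j=3)
  i=4: ✓ (rhs at j=4)
  i=5: ✓ (rhs at j=5)
  i=6: ✓ (rhs at j=6)
  i=7: ✓ (rhs at j=7)

0, 1, 2, 3, 4, 5, 6, 7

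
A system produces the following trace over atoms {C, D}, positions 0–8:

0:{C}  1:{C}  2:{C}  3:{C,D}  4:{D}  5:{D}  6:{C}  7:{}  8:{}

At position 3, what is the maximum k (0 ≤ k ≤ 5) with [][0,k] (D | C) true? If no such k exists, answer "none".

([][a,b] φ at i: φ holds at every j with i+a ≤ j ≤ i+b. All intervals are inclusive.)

(D | C) must hold from j=3 onward; find where it first fails.
  j=3: holds
  j=4: holds
  j=5: holds
  j=6: holds
  j=7: fails
Holds on [3,6], so largest k = 3.

3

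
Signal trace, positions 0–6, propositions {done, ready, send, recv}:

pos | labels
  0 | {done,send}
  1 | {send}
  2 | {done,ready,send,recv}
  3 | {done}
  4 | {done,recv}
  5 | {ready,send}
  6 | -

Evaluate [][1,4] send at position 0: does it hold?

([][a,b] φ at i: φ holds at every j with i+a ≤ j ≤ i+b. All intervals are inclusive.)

Does not hold

Check send at every j in [1,4]:
  j=1: true
  j=2: true
  j=3: false
  j=4: false
Fails at j=3 → formula fails.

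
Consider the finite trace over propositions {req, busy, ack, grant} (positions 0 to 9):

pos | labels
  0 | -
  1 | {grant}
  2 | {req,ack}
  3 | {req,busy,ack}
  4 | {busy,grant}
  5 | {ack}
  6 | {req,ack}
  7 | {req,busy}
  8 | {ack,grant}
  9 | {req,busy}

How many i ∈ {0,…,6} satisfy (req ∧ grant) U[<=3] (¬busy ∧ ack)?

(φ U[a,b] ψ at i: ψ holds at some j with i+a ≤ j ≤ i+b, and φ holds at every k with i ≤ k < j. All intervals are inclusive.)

Evaluate at each i in [0,6]:
  i=0: ✗ (lhs fails at k=0 before rhs at j=2)
  i=1: ✗ (lhs fails at k=1 before rhs at j=2)
  i=2: ✓ (rhs at j=2)
  i=3: ✗ (lhs fails at k=3 before rhs at j=5)
  i=4: ✗ (lhs fails at k=4 before rhs at j=5)
  i=5: ✓ (rhs at j=5)
  i=6: ✓ (rhs at j=6)
Positions where it holds: {2, 5, 6} → 3.

3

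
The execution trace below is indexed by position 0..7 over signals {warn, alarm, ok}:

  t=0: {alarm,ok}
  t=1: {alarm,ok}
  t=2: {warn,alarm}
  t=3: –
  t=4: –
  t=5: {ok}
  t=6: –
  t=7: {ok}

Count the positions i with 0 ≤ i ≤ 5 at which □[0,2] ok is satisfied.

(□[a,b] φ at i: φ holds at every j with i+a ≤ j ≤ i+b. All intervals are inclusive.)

0

Evaluate at each i in [0,5]:
  i=0: ✗ (fails at j=2)
  i=1: ✗ (fails at j=2)
  i=2: ✗ (fails at j=2)
  i=3: ✗ (fails at j=3)
  i=4: ✗ (fails at j=4)
  i=5: ✗ (fails at j=6)
Positions where it holds: {} → 0.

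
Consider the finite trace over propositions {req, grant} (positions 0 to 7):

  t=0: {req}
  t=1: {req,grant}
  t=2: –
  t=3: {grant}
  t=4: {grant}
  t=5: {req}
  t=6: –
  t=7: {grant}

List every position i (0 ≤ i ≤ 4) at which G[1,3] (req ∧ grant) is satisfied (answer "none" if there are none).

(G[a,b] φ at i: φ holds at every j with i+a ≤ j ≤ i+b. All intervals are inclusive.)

none

Evaluate at each i in [0,4]:
  i=0: ✗ (fails at j=2)
  i=1: ✗ (fails at j=2)
  i=2: ✗ (fails at j=3)
  i=3: ✗ (fails at j=4)
  i=4: ✗ (fails at j=5)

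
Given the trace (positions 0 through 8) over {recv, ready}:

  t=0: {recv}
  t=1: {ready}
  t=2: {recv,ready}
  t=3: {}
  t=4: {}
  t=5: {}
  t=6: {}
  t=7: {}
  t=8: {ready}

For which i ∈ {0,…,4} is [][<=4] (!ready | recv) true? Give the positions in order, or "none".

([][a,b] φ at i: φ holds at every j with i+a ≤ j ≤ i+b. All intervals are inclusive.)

Evaluate at each i in [0,4]:
  i=0: ✗ (fails at j=1)
  i=1: ✗ (fails at j=1)
  i=2: ✓ (all of [2,6])
  i=3: ✓ (all of [3,7])
  i=4: ✗ (fails at j=8)

2, 3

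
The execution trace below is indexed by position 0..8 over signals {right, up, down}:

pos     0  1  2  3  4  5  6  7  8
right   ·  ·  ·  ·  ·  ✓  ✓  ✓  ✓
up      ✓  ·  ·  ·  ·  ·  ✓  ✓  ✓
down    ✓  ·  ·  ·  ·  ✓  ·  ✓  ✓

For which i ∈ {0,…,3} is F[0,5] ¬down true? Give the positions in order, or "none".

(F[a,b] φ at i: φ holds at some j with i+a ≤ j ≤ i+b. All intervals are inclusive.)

Evaluate at each i in [0,3]:
  i=0: ✓ (witness j=1)
  i=1: ✓ (witness j=1)
  i=2: ✓ (witness j=2)
  i=3: ✓ (witness j=3)

0, 1, 2, 3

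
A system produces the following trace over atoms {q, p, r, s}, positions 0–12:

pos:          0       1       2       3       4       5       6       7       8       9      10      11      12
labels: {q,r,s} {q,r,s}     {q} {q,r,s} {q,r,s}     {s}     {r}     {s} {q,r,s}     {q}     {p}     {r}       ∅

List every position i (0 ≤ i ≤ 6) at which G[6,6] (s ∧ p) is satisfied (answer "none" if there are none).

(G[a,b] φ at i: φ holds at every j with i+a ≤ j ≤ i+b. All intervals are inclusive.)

none

Evaluate at each i in [0,6]:
  i=0: ✗ (fails at j=6)
  i=1: ✗ (fails at j=7)
  i=2: ✗ (fails at j=8)
  i=3: ✗ (fails at j=9)
  i=4: ✗ (fails at j=10)
  i=5: ✗ (fails at j=11)
  i=6: ✗ (fails at j=12)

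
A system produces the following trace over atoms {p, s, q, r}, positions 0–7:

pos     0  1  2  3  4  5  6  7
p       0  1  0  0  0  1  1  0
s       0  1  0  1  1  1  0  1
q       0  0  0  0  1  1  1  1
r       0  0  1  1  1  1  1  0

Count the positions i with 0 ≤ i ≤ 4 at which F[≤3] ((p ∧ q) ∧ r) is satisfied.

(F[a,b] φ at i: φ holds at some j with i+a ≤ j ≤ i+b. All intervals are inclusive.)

3

Evaluate at each i in [0,4]:
  i=0: ✗ (none in [0,3])
  i=1: ✗ (none in [1,4])
  i=2: ✓ (witness j=5)
  i=3: ✓ (witness j=5)
  i=4: ✓ (witness j=5)
Positions where it holds: {2, 3, 4} → 3.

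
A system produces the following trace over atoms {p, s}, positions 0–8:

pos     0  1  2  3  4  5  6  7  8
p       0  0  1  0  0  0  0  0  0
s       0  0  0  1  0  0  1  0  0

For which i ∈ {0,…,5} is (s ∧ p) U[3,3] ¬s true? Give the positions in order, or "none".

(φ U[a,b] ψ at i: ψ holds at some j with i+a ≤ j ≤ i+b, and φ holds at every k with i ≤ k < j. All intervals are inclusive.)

none

Evaluate at each i in [0,5]:
  i=0: ✗ (no rhs in [3,3])
  i=1: ✗ (lhs fails at k=1 before rhs at j=4)
  i=2: ✗ (lhs fails at k=2 before rhs at j=5)
  i=3: ✗ (no rhs in [6,6])
  i=4: ✗ (lhs fails at k=4 before rhs at j=7)
  i=5: ✗ (lhs fails at k=5 before rhs at j=8)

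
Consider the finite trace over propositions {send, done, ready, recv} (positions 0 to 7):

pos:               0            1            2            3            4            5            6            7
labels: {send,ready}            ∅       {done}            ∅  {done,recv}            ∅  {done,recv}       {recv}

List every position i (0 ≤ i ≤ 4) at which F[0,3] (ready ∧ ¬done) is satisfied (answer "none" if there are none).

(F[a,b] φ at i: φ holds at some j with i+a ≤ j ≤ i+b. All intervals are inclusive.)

Evaluate at each i in [0,4]:
  i=0: ✓ (witness j=0)
  i=1: ✗ (none in [1,4])
  i=2: ✗ (none in [2,5])
  i=3: ✗ (none in [3,6])
  i=4: ✗ (none in [4,7])

0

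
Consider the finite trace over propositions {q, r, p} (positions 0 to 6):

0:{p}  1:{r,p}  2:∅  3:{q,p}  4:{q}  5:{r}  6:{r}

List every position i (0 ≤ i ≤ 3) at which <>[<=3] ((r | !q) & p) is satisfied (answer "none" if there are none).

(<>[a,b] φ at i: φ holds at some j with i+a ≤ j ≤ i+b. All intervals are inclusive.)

Evaluate at each i in [0,3]:
  i=0: ✓ (witness j=0)
  i=1: ✓ (witness j=1)
  i=2: ✗ (none in [2,5])
  i=3: ✗ (none in [3,6])

0, 1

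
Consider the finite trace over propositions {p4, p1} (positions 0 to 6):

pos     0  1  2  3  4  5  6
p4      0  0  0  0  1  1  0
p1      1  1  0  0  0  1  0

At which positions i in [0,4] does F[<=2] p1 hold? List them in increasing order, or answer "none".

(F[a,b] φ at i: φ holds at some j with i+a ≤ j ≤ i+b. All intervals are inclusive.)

Evaluate at each i in [0,4]:
  i=0: ✓ (witness j=0)
  i=1: ✓ (witness j=1)
  i=2: ✗ (none in [2,4])
  i=3: ✓ (witness j=5)
  i=4: ✓ (witness j=5)

0, 1, 3, 4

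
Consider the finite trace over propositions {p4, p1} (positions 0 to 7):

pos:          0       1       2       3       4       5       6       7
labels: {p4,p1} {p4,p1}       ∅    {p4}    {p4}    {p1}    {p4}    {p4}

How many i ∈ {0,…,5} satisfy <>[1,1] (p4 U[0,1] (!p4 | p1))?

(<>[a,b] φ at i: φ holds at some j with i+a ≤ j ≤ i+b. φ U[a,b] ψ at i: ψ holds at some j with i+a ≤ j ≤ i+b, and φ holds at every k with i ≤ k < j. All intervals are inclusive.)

4

Evaluate at each i in [0,5]:
  i=0: ✓ (witness j=1)
  i=1: ✓ (witness j=2)
  i=2: ✗ (none in [3,3])
  i=3: ✓ (witness j=4)
  i=4: ✓ (witness j=5)
  i=5: ✗ (none in [6,6])
Positions where it holds: {0, 1, 3, 4} → 4.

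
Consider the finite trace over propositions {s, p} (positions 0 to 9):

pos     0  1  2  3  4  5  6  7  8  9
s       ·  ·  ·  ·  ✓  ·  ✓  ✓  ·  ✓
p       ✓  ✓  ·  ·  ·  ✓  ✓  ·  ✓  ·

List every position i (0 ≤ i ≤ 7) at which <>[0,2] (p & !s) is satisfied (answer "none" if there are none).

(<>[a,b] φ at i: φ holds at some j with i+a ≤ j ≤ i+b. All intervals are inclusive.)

0, 1, 3, 4, 5, 6, 7

Evaluate at each i in [0,7]:
  i=0: ✓ (witness j=0)
  i=1: ✓ (witness j=1)
  i=2: ✗ (none in [2,4])
  i=3: ✓ (witness j=5)
  i=4: ✓ (witness j=5)
  i=5: ✓ (witness j=5)
  i=6: ✓ (witness j=8)
  i=7: ✓ (witness j=8)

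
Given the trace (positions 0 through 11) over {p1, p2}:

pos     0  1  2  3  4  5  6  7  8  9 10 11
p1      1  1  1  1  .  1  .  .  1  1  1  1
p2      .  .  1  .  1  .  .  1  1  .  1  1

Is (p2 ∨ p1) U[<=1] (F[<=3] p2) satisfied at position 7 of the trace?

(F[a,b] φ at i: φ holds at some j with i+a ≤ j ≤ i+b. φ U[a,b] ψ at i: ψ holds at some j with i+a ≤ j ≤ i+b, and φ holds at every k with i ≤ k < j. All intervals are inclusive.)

Need some j in [7,8] with F[<=3] p2, and (p2 ∨ p1) at every k in [7,j-1].
  j=7: F[<=3] p2 holds; no prefix to check → satisfied.

Holds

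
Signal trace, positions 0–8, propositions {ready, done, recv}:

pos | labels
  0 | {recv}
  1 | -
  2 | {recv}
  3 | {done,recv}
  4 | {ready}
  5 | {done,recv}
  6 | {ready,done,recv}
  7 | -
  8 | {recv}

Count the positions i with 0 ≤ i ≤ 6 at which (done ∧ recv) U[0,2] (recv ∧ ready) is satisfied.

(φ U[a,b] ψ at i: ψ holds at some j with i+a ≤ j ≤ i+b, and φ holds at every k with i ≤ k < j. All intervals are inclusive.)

Evaluate at each i in [0,6]:
  i=0: ✗ (no rhs in [0,2])
  i=1: ✗ (no rhs in [1,3])
  i=2: ✗ (no rhs in [2,4])
  i=3: ✗ (no rhs in [3,5])
  i=4: ✗ (lhs fails at k=4 before rhs at j=6)
  i=5: ✓ (rhs at j=6; lhs holds on [5,5])
  i=6: ✓ (rhs at j=6)
Positions where it holds: {5, 6} → 2.

2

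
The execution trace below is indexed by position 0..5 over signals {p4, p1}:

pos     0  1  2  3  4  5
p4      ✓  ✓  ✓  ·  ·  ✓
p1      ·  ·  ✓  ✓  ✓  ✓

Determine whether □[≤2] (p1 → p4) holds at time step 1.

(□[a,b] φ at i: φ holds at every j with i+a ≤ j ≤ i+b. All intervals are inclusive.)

False

Check (p1 → p4) at every j in [1,3]:
  j=1: antecedent false → ✓
  j=2: antecedent true; consequent true → ✓
  j=3: antecedent true; consequent false → ✗
Fails at j=3 → formula fails.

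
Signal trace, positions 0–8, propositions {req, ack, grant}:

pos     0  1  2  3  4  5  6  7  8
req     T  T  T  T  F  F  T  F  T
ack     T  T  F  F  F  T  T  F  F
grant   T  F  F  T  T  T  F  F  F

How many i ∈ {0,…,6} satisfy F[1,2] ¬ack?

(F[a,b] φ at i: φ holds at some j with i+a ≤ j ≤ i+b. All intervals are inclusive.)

6

Evaluate at each i in [0,6]:
  i=0: ✓ (witness j=2)
  i=1: ✓ (witness j=2)
  i=2: ✓ (witness j=3)
  i=3: ✓ (witness j=4)
  i=4: ✗ (none in [5,6])
  i=5: ✓ (witness j=7)
  i=6: ✓ (witness j=7)
Positions where it holds: {0, 1, 2, 3, 5, 6} → 6.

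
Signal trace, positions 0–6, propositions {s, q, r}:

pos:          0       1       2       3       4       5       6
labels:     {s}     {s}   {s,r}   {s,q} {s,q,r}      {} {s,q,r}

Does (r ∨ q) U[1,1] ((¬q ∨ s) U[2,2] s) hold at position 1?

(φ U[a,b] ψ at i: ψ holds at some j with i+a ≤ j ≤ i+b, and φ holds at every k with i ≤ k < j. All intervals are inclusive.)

Need some j in [2,2] with ((¬q ∨ s) U[2,2] s), and (r ∨ q) at every k in [1,j-1].
  j=2: ((¬q ∨ s) U[2,2] s) holds, but (r ∨ q) fails at k=1 → not this j.
No j in the window works → until fails.

Does not hold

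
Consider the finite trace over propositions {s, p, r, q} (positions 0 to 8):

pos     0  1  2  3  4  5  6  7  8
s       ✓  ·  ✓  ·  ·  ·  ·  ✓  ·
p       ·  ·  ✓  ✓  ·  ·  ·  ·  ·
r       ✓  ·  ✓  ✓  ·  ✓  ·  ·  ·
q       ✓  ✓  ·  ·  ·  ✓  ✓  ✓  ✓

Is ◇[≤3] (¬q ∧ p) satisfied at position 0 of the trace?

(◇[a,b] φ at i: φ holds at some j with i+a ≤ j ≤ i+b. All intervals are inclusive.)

Check (¬q ∧ p) at each j in [0,3]:
  j=0: false
  j=1: false
  j=2: true
  j=3: true
Found at j=2 → formula holds.

Yes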